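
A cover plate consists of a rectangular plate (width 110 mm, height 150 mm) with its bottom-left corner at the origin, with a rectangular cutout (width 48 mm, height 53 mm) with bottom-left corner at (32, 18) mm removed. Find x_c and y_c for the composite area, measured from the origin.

Part | A | x̄ᵢ | ȳᵢ | A·x̄ᵢ | A·ȳᵢ
plate | 16500.00 | 55.00 | 75.00 | 907500.00 | 1237500.00
hole | -2544.00 | 56.00 | 44.50 | -142464.00 | -113208.00
Σ | 13956.00 |  |  | 765036.00 | 1124292.00
x_c = 765036.00 / 13956.00 = 54.82 mm
y_c = 1124292.00 / 13956.00 = 80.56 mm

x_c = 54.82 mm, y_c = 80.56 mm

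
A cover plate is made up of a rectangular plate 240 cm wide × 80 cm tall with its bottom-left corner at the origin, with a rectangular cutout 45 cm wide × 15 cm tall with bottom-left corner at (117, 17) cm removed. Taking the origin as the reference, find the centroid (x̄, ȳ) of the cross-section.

x̄ = 119.29 cm, ȳ = 40.56 cm

plate: A = 240 × 80 = 19200.00, centroid at (120.00, 40.00).
hole: A = −(45 × 15) = -675.00, centroid at (139.50, 24.50).
ΣA = 18525.00 cm²
ΣAx̄ = (19200.00)(120.00) + (-675.00)(139.50) = 2209837.50 cm³
ΣAȳ = (19200.00)(40.00) + (-675.00)(24.50) = 751462.50 cm³
x̄ = 2209837.50 / 18525.00 = 119.29 cm
ȳ = 751462.50 / 18525.00 = 40.56 cm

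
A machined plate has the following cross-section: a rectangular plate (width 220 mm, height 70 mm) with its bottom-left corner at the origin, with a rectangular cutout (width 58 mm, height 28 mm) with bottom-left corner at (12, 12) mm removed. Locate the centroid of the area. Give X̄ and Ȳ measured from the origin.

plate: A = 220 × 70 = 15400.00, centroid at (110.00, 35.00).
hole: A = −(58 × 28) = -1624.00, centroid at (41.00, 26.00).
ΣA = 13776.00 mm², ΣAX̄ = 1627416.00 mm³, ΣAȲ = 496776.00 mm³.
X̄ = 1627416.00/13776.00 = 118.13 mm; Ȳ = 496776.00/13776.00 = 36.06 mm.

X̄ = 118.13 mm, Ȳ = 36.06 mm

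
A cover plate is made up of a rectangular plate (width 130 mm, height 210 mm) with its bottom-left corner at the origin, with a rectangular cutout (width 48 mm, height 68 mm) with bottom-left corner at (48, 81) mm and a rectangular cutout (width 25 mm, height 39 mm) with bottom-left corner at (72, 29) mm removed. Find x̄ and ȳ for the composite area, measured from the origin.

x̄ = 63.18 mm, ȳ = 105.97 mm

Part | A | x̄ᵢ | ȳᵢ | A·x̄ᵢ | A·ȳᵢ
plate | 27300.00 | 65.00 | 105.00 | 1774500.00 | 2866500.00
hole 1 | -3264.00 | 72.00 | 115.00 | -235008.00 | -375360.00
hole 2 | -975.00 | 84.50 | 48.50 | -82387.50 | -47287.50
Σ | 23061.00 |  |  | 1457104.50 | 2443852.50
x̄ = 1457104.50 / 23061.00 = 63.18 mm
ȳ = 2443852.50 / 23061.00 = 105.97 mm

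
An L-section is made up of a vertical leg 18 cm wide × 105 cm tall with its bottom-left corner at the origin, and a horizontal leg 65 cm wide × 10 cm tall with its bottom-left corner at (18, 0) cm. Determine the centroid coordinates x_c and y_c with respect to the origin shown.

x_c = 19.62 cm, y_c = 40.34 cm

Part | A | x̄ᵢ | ȳᵢ | A·x̄ᵢ | A·ȳᵢ
vertical leg | 1890.00 | 9.00 | 52.50 | 17010.00 | 99225.00
horizontal leg | 650.00 | 50.50 | 5.00 | 32825.00 | 3250.00
Σ | 2540.00 |  |  | 49835.00 | 102475.00
x_c = 49835.00 / 2540.00 = 19.62 cm
y_c = 102475.00 / 2540.00 = 40.34 cm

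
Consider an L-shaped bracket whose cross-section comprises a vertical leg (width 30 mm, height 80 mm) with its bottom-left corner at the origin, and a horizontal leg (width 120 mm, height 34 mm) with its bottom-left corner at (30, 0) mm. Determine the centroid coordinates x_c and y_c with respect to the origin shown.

x_c = 62.22 mm, y_c = 25.52 mm

vertical leg: A = 30 × 80 = 2400.00, centroid at (15.00, 40.00).
horizontal leg: A = 120 × 34 = 4080.00, centroid at (90.00, 17.00).
ΣA = 6480.00 mm²
ΣAx_c = (2400.00)(15.00) + (4080.00)(90.00) = 403200.00 mm³
ΣAy_c = (2400.00)(40.00) + (4080.00)(17.00) = 165360.00 mm³
x_c = 403200.00 / 6480.00 = 62.22 mm
y_c = 165360.00 / 6480.00 = 25.52 mm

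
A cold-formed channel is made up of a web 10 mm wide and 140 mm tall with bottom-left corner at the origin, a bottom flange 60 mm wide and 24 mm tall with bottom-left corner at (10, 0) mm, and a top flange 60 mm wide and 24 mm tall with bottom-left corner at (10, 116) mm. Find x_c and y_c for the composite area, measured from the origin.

x_c = 28.55 mm, y_c = 70.00 mm

Part | A | x̄ᵢ | ȳᵢ | A·x̄ᵢ | A·ȳᵢ
web | 1400.00 | 5.00 | 70.00 | 7000.00 | 98000.00
bottom flange | 1440.00 | 40.00 | 12.00 | 57600.00 | 17280.00
top flange | 1440.00 | 40.00 | 128.00 | 57600.00 | 184320.00
Σ | 4280.00 |  |  | 122200.00 | 299600.00
x_c = 122200.00 / 4280.00 = 28.55 mm
y_c = 299600.00 / 4280.00 = 70.00 mm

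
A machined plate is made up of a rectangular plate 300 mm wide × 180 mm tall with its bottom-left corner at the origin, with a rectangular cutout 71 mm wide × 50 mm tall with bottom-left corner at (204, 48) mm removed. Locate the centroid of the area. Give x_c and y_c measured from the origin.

plate: A = 300 × 180 = 54000.00, centroid at (150.00, 90.00).
hole: A = −(71 × 50) = -3550.00, centroid at (239.50, 73.00).
ΣA = 50450.00 mm²
ΣAx_c = (54000.00)(150.00) + (-3550.00)(239.50) = 7249775.00 mm³
ΣAy_c = (54000.00)(90.00) + (-3550.00)(73.00) = 4600850.00 mm³
x_c = 7249775.00 / 50450.00 = 143.70 mm
y_c = 4600850.00 / 50450.00 = 91.20 mm

x_c = 143.70 mm, y_c = 91.20 mm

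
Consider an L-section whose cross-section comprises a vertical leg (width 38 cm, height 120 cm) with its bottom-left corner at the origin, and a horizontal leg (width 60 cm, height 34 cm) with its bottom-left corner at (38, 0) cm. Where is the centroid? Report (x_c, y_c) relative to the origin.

x_c = 34.15 cm, y_c = 46.71 cm

vertical leg: A = 38 × 120 = 4560.00, centroid at (19.00, 60.00).
horizontal leg: A = 60 × 34 = 2040.00, centroid at (68.00, 17.00).
ΣA = 6600.00 cm², ΣAx_c = 225360.00 cm³, ΣAy_c = 308280.00 cm³.
x_c = 225360.00/6600.00 = 34.15 cm; y_c = 308280.00/6600.00 = 46.71 cm.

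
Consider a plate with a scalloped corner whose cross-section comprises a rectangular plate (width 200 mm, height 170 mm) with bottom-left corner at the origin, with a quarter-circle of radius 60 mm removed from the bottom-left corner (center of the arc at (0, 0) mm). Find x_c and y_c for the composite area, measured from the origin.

plate: A = 200 × 170 = 34000.00, centroid at (100.00, 85.00).
removed quarter-circle: A = −¼π·60² = -2827.43, centroid at (25.46, 25.46).
ΣA = 31172.57 mm²
ΣAx_c = (34000.00)(100.00) + (-2827.43)(25.46) = 3328000.00 mm³
ΣAy_c = (34000.00)(85.00) + (-2827.43)(25.46) = 2818000.00 mm³
x_c = 3328000.00 / 31172.57 = 106.76 mm
y_c = 2818000.00 / 31172.57 = 90.40 mm

x_c = 106.76 mm, y_c = 90.40 mm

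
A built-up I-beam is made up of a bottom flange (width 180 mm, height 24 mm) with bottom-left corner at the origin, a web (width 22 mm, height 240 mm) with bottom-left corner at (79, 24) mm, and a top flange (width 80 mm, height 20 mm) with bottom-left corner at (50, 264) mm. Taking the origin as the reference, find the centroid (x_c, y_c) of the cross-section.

x_c = 90.00 mm, y_c = 111.66 mm

Part | A | x̄ᵢ | ȳᵢ | A·x̄ᵢ | A·ȳᵢ
bottom flange | 4320.00 | 90.00 | 12.00 | 388800.00 | 51840.00
web | 5280.00 | 90.00 | 144.00 | 475200.00 | 760320.00
top flange | 1600.00 | 90.00 | 274.00 | 144000.00 | 438400.00
Σ | 11200.00 |  |  | 1008000.00 | 1250560.00
x_c = 1008000.00 / 11200.00 = 90.00 mm
y_c = 1250560.00 / 11200.00 = 111.66 mm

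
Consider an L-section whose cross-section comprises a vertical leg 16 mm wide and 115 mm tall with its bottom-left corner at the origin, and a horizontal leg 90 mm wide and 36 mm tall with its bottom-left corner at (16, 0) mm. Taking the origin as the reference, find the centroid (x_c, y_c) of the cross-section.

vertical leg: A = 16 × 115 = 1840.00, centroid at (8.00, 57.50).
horizontal leg: A = 90 × 36 = 3240.00, centroid at (61.00, 18.00).
ΣA = 5080.00 mm², ΣAx_c = 212360.00 mm³, ΣAy_c = 164120.00 mm³.
x_c = 212360.00/5080.00 = 41.80 mm; y_c = 164120.00/5080.00 = 32.31 mm.

x_c = 41.80 mm, y_c = 32.31 mm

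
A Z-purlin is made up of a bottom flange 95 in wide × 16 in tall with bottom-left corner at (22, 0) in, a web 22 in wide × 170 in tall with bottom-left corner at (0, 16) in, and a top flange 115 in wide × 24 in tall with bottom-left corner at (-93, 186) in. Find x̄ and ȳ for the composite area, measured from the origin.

bottom flange: A = 95 × 16 = 1520.00, centroid at (69.50, 8.00).
web: A = 22 × 170 = 3740.00, centroid at (11.00, 101.00).
top flange: A = 115 × 24 = 2760.00, centroid at (-35.50, 198.00).
ΣA = 8020.00 in², ΣAx̄ = 48800.00 in³, ΣAȳ = 936380.00 in³.
x̄ = 48800.00/8020.00 = 6.08 in; ȳ = 936380.00/8020.00 = 116.76 in.

x̄ = 6.08 in, ȳ = 116.76 in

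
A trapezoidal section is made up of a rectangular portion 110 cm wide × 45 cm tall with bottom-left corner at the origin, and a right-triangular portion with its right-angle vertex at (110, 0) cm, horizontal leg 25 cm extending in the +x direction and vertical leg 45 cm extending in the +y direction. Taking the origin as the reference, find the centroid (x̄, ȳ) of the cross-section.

rectangular portion: A = 110 × 45 = 4950.00, centroid at (55.00, 22.50).
triangular portion: A = ½·25·45 = 562.50, centroid at (118.33, 15.00).
ΣA = 5512.50 cm²
ΣAx̄ = (4950.00)(55.00) + (562.50)(118.33) = 338812.50 cm³
ΣAȳ = (4950.00)(22.50) + (562.50)(15.00) = 119812.50 cm³
x̄ = 338812.50 / 5512.50 = 61.46 cm
ȳ = 119812.50 / 5512.50 = 21.73 cm

x̄ = 61.46 cm, ȳ = 21.73 cm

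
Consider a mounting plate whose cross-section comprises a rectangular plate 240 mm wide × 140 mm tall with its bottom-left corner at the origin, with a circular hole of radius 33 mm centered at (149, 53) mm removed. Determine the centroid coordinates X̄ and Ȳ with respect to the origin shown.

Part | A | x̄ᵢ | ȳᵢ | A·x̄ᵢ | A·ȳᵢ
plate | 33600.00 | 120.00 | 70.00 | 4032000.00 | 2352000.00
hole | -3421.19 | 149.00 | 53.00 | -509757.97 | -181323.30
Σ | 30178.81 |  |  | 3522242.03 | 2170676.70
X̄ = 3522242.03 / 30178.81 = 116.71 mm
Ȳ = 2170676.70 / 30178.81 = 71.93 mm

X̄ = 116.71 mm, Ȳ = 71.93 mm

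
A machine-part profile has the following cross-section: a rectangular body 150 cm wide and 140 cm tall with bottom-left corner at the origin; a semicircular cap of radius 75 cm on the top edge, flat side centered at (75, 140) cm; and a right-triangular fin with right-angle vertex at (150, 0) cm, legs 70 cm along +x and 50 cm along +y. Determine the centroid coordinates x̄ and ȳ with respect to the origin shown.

rectangular body: A = 150 × 140 = 21000.00, centroid at (75.00, 70.00).
semicircular top: A = ½π·75² = 8835.73, centroid at (75.00, 171.83).
triangular fin: A = ½·70·50 = 1750.00, centroid at (173.33, 16.67).
ΣA = 31585.73 cm², ΣAx̄ = 2541013.03 cm³, ΣAȳ = 3017418.77 cm³.
x̄ = 2541013.03/31585.73 = 80.45 cm; ȳ = 3017418.77/31585.73 = 95.53 cm.

x̄ = 80.45 cm, ȳ = 95.53 cm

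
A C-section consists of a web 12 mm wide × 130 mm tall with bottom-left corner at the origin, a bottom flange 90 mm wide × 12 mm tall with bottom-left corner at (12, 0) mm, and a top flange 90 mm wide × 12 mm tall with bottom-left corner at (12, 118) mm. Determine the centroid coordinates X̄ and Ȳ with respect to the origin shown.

X̄ = 35.61 mm, Ȳ = 65.00 mm

Part | A | x̄ᵢ | ȳᵢ | A·x̄ᵢ | A·ȳᵢ
web | 1560.00 | 6.00 | 65.00 | 9360.00 | 101400.00
bottom flange | 1080.00 | 57.00 | 6.00 | 61560.00 | 6480.00
top flange | 1080.00 | 57.00 | 124.00 | 61560.00 | 133920.00
Σ | 3720.00 |  |  | 132480.00 | 241800.00
X̄ = 132480.00 / 3720.00 = 35.61 mm
Ȳ = 241800.00 / 3720.00 = 65.00 mm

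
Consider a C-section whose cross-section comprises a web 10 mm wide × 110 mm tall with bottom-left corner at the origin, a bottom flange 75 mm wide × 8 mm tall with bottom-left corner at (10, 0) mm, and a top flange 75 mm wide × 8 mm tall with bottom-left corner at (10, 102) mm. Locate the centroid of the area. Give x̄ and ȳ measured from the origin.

Part | A | x̄ᵢ | ȳᵢ | A·x̄ᵢ | A·ȳᵢ
web | 1100.00 | 5.00 | 55.00 | 5500.00 | 60500.00
bottom flange | 600.00 | 47.50 | 4.00 | 28500.00 | 2400.00
top flange | 600.00 | 47.50 | 106.00 | 28500.00 | 63600.00
Σ | 2300.00 |  |  | 62500.00 | 126500.00
x̄ = 62500.00 / 2300.00 = 27.17 mm
ȳ = 126500.00 / 2300.00 = 55.00 mm

x̄ = 27.17 mm, ȳ = 55.00 mm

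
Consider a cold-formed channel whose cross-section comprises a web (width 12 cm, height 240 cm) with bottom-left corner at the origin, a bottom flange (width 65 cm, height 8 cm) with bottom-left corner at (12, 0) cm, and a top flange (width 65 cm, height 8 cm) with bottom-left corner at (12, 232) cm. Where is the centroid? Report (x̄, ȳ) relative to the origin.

Part | A | x̄ᵢ | ȳᵢ | A·x̄ᵢ | A·ȳᵢ
web | 2880.00 | 6.00 | 120.00 | 17280.00 | 345600.00
bottom flange | 520.00 | 44.50 | 4.00 | 23140.00 | 2080.00
top flange | 520.00 | 44.50 | 236.00 | 23140.00 | 122720.00
Σ | 3920.00 |  |  | 63560.00 | 470400.00
x̄ = 63560.00 / 3920.00 = 16.21 cm
ȳ = 470400.00 / 3920.00 = 120.00 cm

x̄ = 16.21 cm, ȳ = 120.00 cm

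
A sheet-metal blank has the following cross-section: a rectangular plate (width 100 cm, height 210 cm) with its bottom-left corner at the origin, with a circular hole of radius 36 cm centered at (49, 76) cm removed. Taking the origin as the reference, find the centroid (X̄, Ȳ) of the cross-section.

X̄ = 50.24 cm, Ȳ = 111.97 cm

plate: A = 100 × 210 = 21000.00, centroid at (50.00, 105.00).
hole: A = −π·36² = -4071.50, centroid at (49.00, 76.00).
ΣA = 16928.50 cm²
ΣAX̄ = (21000.00)(50.00) + (-4071.50)(49.00) = 850496.30 cm³
ΣAȲ = (21000.00)(105.00) + (-4071.50)(76.00) = 1895565.69 cm³
X̄ = 850496.30 / 16928.50 = 50.24 cm
Ȳ = 1895565.69 / 16928.50 = 111.97 cm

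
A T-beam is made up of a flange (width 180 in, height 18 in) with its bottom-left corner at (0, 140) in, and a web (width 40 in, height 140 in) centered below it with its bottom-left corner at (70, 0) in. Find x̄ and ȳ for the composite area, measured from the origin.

web: A = 40 × 140 = 5600.00, centroid at (90.00, 70.00).
flange: A = 180 × 18 = 3240.00, centroid at (90.00, 149.00).
ΣA = 8840.00 in², ΣAx̄ = 795600.00 in³, ΣAȳ = 874760.00 in³.
x̄ = 795600.00/8840.00 = 90.00 in; ȳ = 874760.00/8840.00 = 98.95 in.

x̄ = 90.00 in, ȳ = 98.95 in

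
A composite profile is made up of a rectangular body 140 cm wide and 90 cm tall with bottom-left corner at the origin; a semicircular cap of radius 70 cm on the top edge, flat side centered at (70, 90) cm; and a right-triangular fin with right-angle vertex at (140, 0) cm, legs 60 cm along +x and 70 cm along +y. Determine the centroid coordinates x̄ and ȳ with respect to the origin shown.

x̄ = 78.44 cm, ȳ = 68.64 cm

Part | A | x̄ᵢ | ȳᵢ | A·x̄ᵢ | A·ȳᵢ
rectangular body | 12600.00 | 70.00 | 45.00 | 882000.00 | 567000.00
semicircular top | 7696.90 | 70.00 | 119.71 | 538783.14 | 921387.85
triangular fin | 2100.00 | 160.00 | 23.33 | 336000.00 | 49000.00
Σ | 22396.90 |  |  | 1756783.14 | 1537387.85
x̄ = 1756783.14 / 22396.90 = 78.44 cm
ȳ = 1537387.85 / 22396.90 = 68.64 cm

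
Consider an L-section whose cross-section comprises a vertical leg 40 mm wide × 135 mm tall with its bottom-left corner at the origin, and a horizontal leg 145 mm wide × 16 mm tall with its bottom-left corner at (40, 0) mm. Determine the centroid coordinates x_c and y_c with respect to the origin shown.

vertical leg: A = 40 × 135 = 5400.00, centroid at (20.00, 67.50).
horizontal leg: A = 145 × 16 = 2320.00, centroid at (112.50, 8.00).
ΣA = 7720.00 mm²
ΣAx_c = (5400.00)(20.00) + (2320.00)(112.50) = 369000.00 mm³
ΣAy_c = (5400.00)(67.50) + (2320.00)(8.00) = 383060.00 mm³
x_c = 369000.00 / 7720.00 = 47.80 mm
y_c = 383060.00 / 7720.00 = 49.62 mm

x_c = 47.80 mm, y_c = 49.62 mm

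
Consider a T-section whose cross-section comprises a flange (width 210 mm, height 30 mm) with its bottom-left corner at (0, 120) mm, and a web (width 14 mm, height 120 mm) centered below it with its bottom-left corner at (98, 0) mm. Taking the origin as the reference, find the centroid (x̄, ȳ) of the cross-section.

x̄ = 105.00 mm, ȳ = 119.21 mm

web: A = 14 × 120 = 1680.00, centroid at (105.00, 60.00).
flange: A = 210 × 30 = 6300.00, centroid at (105.00, 135.00).
ΣA = 7980.00 mm², ΣAx̄ = 837900.00 mm³, ΣAȳ = 951300.00 mm³.
x̄ = 837900.00/7980.00 = 105.00 mm; ȳ = 951300.00/7980.00 = 119.21 mm.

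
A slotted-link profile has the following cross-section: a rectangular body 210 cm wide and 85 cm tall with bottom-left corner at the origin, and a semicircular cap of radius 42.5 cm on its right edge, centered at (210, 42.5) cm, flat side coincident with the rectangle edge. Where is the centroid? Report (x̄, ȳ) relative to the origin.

rectangular body: A = 210 × 85 = 17850.00, centroid at (105.00, 42.50).
semicircular end: A = ½π·42.5² = 2837.25, centroid at (228.04, 42.50).
ΣA = 20687.25 cm²
ΣAx̄ = (17850.00)(105.00) + (2837.25)(228.04) = 2521249.77 cm³
ΣAȳ = (17850.00)(42.50) + (2837.25)(42.50) = 879208.16 cm³
x̄ = 2521249.77 / 20687.25 = 121.87 cm
ȳ = 879208.16 / 20687.25 = 42.50 cm

x̄ = 121.87 cm, ȳ = 42.50 cm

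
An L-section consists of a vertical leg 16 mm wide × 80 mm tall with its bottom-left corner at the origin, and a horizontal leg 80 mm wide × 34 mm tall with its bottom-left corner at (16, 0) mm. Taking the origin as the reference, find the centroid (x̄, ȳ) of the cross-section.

x̄ = 40.64 mm, ȳ = 24.36 mm

vertical leg: A = 16 × 80 = 1280.00, centroid at (8.00, 40.00).
horizontal leg: A = 80 × 34 = 2720.00, centroid at (56.00, 17.00).
ΣA = 4000.00 mm²
ΣAx̄ = (1280.00)(8.00) + (2720.00)(56.00) = 162560.00 mm³
ΣAȳ = (1280.00)(40.00) + (2720.00)(17.00) = 97440.00 mm³
x̄ = 162560.00 / 4000.00 = 40.64 mm
ȳ = 97440.00 / 4000.00 = 24.36 mm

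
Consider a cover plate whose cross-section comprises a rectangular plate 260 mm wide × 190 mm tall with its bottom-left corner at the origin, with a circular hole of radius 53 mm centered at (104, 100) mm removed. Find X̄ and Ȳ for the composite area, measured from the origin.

Part | A | x̄ᵢ | ȳᵢ | A·x̄ᵢ | A·ȳᵢ
plate | 49400.00 | 130.00 | 95.00 | 6422000.00 | 4693000.00
hole | -8824.73 | 104.00 | 100.00 | -917772.31 | -882473.38
Σ | 40575.27 |  |  | 5504227.69 | 3810526.62
X̄ = 5504227.69 / 40575.27 = 135.65 mm
Ȳ = 3810526.62 / 40575.27 = 93.91 mm

X̄ = 135.65 mm, Ȳ = 93.91 mm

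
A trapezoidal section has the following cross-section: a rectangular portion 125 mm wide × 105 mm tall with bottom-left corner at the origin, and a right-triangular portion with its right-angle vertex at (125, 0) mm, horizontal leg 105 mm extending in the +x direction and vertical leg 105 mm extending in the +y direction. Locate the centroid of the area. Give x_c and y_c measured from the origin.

rectangular portion: A = 125 × 105 = 13125.00, centroid at (62.50, 52.50).
triangular portion: A = ½·105·105 = 5512.50, centroid at (160.00, 35.00).
ΣA = 18637.50 mm²
ΣAx_c = (13125.00)(62.50) + (5512.50)(160.00) = 1702312.50 mm³
ΣAy_c = (13125.00)(52.50) + (5512.50)(35.00) = 882000.00 mm³
x_c = 1702312.50 / 18637.50 = 91.34 mm
y_c = 882000.00 / 18637.50 = 47.32 mm

x_c = 91.34 mm, y_c = 47.32 mm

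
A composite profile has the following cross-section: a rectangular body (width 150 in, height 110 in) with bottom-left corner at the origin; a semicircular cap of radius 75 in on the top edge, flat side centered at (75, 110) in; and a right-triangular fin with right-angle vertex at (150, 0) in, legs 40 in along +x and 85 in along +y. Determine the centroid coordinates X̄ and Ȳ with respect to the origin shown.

rectangular body: A = 150 × 110 = 16500.00, centroid at (75.00, 55.00).
semicircular top: A = ½π·75² = 8835.73, centroid at (75.00, 141.83).
triangular fin: A = ½·40·85 = 1700.00, centroid at (163.33, 28.33).
ΣA = 27035.73 in²
ΣAX̄ = (16500.00)(75.00) + (8835.73)(75.00) + (1700.00)(163.33) = 2177846.37 in³
ΣAȲ = (16500.00)(55.00) + (8835.73)(141.83) + (1700.00)(28.33) = 2208846.89 in³
X̄ = 2177846.37 / 27035.73 = 80.55 in
Ȳ = 2208846.89 / 27035.73 = 81.70 in

X̄ = 80.55 in, Ȳ = 81.70 in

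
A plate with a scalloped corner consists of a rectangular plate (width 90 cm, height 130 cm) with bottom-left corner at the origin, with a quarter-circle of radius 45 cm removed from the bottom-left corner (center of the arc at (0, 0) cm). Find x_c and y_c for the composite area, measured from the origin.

x_c = 49.07 cm, y_c = 72.22 cm

Part | A | x̄ᵢ | ȳᵢ | A·x̄ᵢ | A·ȳᵢ
plate | 11700.00 | 45.00 | 65.00 | 526500.00 | 760500.00
removed quarter-circle | -1590.43 | 19.10 | 19.10 | -30375.00 | -30375.00
Σ | 10109.57 |  |  | 496125.00 | 730125.00
x_c = 496125.00 / 10109.57 = 49.07 cm
y_c = 730125.00 / 10109.57 = 72.22 cm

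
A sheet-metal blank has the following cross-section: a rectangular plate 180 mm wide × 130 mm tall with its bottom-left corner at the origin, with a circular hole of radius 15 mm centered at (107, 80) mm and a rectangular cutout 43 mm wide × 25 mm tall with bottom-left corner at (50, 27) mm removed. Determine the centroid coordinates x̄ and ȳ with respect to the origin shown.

plate: A = 180 × 130 = 23400.00, centroid at (90.00, 65.00).
hole 1: A = −π·15² = -706.86, centroid at (107.00, 80.00).
hole 2: A = −(43 × 25) = -1075.00, centroid at (71.50, 39.50).
ΣA = 21618.14 mm²
ΣAx̄ = (23400.00)(90.00) + (-706.86)(107.00) + (-1075.00)(71.50) = 1953503.66 mm³
ΣAȳ = (23400.00)(65.00) + (-706.86)(80.00) + (-1075.00)(39.50) = 1421988.83 mm³
x̄ = 1953503.66 / 21618.14 = 90.36 mm
ȳ = 1421988.83 / 21618.14 = 65.78 mm

x̄ = 90.36 mm, ȳ = 65.78 mm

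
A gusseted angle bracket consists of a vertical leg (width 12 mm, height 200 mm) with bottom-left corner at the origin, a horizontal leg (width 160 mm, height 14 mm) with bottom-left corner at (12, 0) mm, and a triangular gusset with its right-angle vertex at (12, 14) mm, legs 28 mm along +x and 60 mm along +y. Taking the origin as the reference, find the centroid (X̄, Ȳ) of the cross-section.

X̄ = 43.50 mm, Ȳ = 51.87 mm

vertical leg: A = 12 × 200 = 2400.00, centroid at (6.00, 100.00).
horizontal leg: A = 160 × 14 = 2240.00, centroid at (92.00, 7.00).
gusset: A = ½·28·60 = 840.00, centroid at (21.33, 34.00).
ΣA = 5480.00 mm²
ΣAX̄ = (2400.00)(6.00) + (2240.00)(92.00) + (840.00)(21.33) = 238400.00 mm³
ΣAȲ = (2400.00)(100.00) + (2240.00)(7.00) + (840.00)(34.00) = 284240.00 mm³
X̄ = 238400.00 / 5480.00 = 43.50 mm
Ȳ = 284240.00 / 5480.00 = 51.87 mm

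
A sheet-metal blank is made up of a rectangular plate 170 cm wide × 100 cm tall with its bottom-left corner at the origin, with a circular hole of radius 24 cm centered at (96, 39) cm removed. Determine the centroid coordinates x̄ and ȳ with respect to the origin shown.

x̄ = 83.69 cm, ȳ = 51.31 cm

plate: A = 170 × 100 = 17000.00, centroid at (85.00, 50.00).
hole: A = −π·24² = -1809.56, centroid at (96.00, 39.00).
ΣA = 15190.44 cm², ΣAx̄ = 1271282.49 cm³, ΣAȳ = 779427.26 cm³.
x̄ = 1271282.49/15190.44 = 83.69 cm; ȳ = 779427.26/15190.44 = 51.31 cm.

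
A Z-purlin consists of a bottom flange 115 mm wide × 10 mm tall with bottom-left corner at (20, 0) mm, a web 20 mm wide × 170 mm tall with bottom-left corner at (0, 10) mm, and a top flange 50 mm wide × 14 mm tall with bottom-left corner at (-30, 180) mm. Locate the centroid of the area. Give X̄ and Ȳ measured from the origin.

bottom flange: A = 115 × 10 = 1150.00, centroid at (77.50, 5.00).
web: A = 20 × 170 = 3400.00, centroid at (10.00, 95.00).
top flange: A = 50 × 14 = 700.00, centroid at (-5.00, 187.00).
ΣA = 5250.00 mm², ΣAX̄ = 119625.00 mm³, ΣAȲ = 459650.00 mm³.
X̄ = 119625.00/5250.00 = 22.79 mm; Ȳ = 459650.00/5250.00 = 87.55 mm.

X̄ = 22.79 mm, Ȳ = 87.55 mm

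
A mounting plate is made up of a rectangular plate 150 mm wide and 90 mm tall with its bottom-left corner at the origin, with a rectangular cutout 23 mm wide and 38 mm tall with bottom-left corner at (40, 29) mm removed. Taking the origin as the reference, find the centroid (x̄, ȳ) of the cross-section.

x̄ = 76.63 mm, ȳ = 44.79 mm

plate: A = 150 × 90 = 13500.00, centroid at (75.00, 45.00).
hole: A = −(23 × 38) = -874.00, centroid at (51.50, 48.00).
ΣA = 12626.00 mm²
ΣAx̄ = (13500.00)(75.00) + (-874.00)(51.50) = 967489.00 mm³
ΣAȳ = (13500.00)(45.00) + (-874.00)(48.00) = 565548.00 mm³
x̄ = 967489.00 / 12626.00 = 76.63 mm
ȳ = 565548.00 / 12626.00 = 44.79 mm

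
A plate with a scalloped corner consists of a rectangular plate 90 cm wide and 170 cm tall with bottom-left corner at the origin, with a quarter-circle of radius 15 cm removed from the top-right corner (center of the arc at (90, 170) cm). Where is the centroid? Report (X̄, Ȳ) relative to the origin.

plate: A = 90 × 170 = 15300.00, centroid at (45.00, 85.00).
removed quarter-circle: A = −¼π·15² = -176.71, centroid at (83.63, 163.63).
ΣA = 15123.29 cm²
ΣAX̄ = (15300.00)(45.00) + (-176.71)(83.63) = 673720.69 cm³
ΣAȲ = (15300.00)(85.00) + (-176.71)(163.63) = 1271583.52 cm³
X̄ = 673720.69 / 15123.29 = 44.55 cm
Ȳ = 1271583.52 / 15123.29 = 84.08 cm

X̄ = 44.55 cm, Ȳ = 84.08 cm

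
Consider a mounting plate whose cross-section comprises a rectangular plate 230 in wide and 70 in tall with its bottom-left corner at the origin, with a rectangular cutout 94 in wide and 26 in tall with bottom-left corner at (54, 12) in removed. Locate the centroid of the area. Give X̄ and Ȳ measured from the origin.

X̄ = 117.51 in, Ȳ = 36.79 in

plate: A = 230 × 70 = 16100.00, centroid at (115.00, 35.00).
hole: A = −(94 × 26) = -2444.00, centroid at (101.00, 25.00).
ΣA = 13656.00 in²
ΣAX̄ = (16100.00)(115.00) + (-2444.00)(101.00) = 1604656.00 in³
ΣAȲ = (16100.00)(35.00) + (-2444.00)(25.00) = 502400.00 in³
X̄ = 1604656.00 / 13656.00 = 117.51 in
Ȳ = 502400.00 / 13656.00 = 36.79 in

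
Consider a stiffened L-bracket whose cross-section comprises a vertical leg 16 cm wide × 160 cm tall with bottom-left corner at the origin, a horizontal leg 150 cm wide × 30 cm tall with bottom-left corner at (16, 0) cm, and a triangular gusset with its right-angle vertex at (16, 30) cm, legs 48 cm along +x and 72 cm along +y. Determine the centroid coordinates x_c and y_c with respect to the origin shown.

x_c = 55.22 cm, y_c = 41.60 cm

Part | A | x̄ᵢ | ȳᵢ | A·x̄ᵢ | A·ȳᵢ
vertical leg | 2560.00 | 8.00 | 80.00 | 20480.00 | 204800.00
horizontal leg | 4500.00 | 91.00 | 15.00 | 409500.00 | 67500.00
gusset | 1728.00 | 32.00 | 54.00 | 55296.00 | 93312.00
Σ | 8788.00 |  |  | 485276.00 | 365612.00
x_c = 485276.00 / 8788.00 = 55.22 cm
y_c = 365612.00 / 8788.00 = 41.60 cm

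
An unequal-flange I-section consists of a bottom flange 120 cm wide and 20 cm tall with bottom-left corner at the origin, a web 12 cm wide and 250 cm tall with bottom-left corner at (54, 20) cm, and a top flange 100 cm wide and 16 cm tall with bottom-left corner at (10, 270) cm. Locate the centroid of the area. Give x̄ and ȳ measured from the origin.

bottom flange: A = 120 × 20 = 2400.00, centroid at (60.00, 10.00).
web: A = 12 × 250 = 3000.00, centroid at (60.00, 145.00).
top flange: A = 100 × 16 = 1600.00, centroid at (60.00, 278.00).
ΣA = 7000.00 cm², ΣAx̄ = 420000.00 cm³, ΣAȳ = 903800.00 cm³.
x̄ = 420000.00/7000.00 = 60.00 cm; ȳ = 903800.00/7000.00 = 129.11 cm.

x̄ = 60.00 cm, ȳ = 129.11 cm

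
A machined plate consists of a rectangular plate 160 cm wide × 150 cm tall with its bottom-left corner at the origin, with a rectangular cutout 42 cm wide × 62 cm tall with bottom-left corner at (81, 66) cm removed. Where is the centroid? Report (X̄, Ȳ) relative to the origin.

X̄ = 77.32 cm, Ȳ = 72.32 cm

Part | A | x̄ᵢ | ȳᵢ | A·x̄ᵢ | A·ȳᵢ
plate | 24000.00 | 80.00 | 75.00 | 1920000.00 | 1800000.00
hole | -2604.00 | 102.00 | 97.00 | -265608.00 | -252588.00
Σ | 21396.00 |  |  | 1654392.00 | 1547412.00
X̄ = 1654392.00 / 21396.00 = 77.32 cm
Ȳ = 1547412.00 / 21396.00 = 72.32 cm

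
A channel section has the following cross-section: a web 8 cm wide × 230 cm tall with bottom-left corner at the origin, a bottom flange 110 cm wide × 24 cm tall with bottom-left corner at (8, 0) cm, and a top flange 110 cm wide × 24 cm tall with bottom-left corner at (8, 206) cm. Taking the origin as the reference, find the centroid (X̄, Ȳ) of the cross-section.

X̄ = 47.75 cm, Ȳ = 115.00 cm

Part | A | x̄ᵢ | ȳᵢ | A·x̄ᵢ | A·ȳᵢ
web | 1840.00 | 4.00 | 115.00 | 7360.00 | 211600.00
bottom flange | 2640.00 | 63.00 | 12.00 | 166320.00 | 31680.00
top flange | 2640.00 | 63.00 | 218.00 | 166320.00 | 575520.00
Σ | 7120.00 |  |  | 340000.00 | 818800.00
X̄ = 340000.00 / 7120.00 = 47.75 cm
Ȳ = 818800.00 / 7120.00 = 115.00 cm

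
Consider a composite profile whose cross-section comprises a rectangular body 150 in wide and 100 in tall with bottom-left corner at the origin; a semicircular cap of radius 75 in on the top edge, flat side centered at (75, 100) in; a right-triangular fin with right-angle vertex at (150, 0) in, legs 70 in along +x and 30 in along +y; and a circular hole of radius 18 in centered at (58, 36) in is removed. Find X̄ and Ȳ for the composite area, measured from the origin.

X̄ = 80.05 in, Ȳ = 79.13 in

rectangular body: A = 150 × 100 = 15000.00, centroid at (75.00, 50.00).
semicircular top: A = ½π·75² = 8835.73, centroid at (75.00, 131.83).
triangular fin: A = ½·70·30 = 1050.00, centroid at (173.33, 10.00).
hole: A = −π·18² = -1017.88, centroid at (58.00, 36.00).
ΣA = 23867.85 in²
ΣAX̄ = (15000.00)(75.00) + (8835.73)(75.00) + (1050.00)(173.33) + (-1017.88)(58.00) = 1910642.89 in³
ΣAȲ = (15000.00)(50.00) + (8835.73)(131.83) + (1050.00)(10.00) + (-1017.88)(36.00) = 1888679.40 in³
X̄ = 1910642.89 / 23867.85 = 80.05 in
Ȳ = 1888679.40 / 23867.85 = 79.13 in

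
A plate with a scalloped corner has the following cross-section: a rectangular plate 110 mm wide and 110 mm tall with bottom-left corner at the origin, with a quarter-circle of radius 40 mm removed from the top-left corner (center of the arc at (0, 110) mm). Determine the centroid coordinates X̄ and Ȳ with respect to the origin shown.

plate: A = 110 × 110 = 12100.00, centroid at (55.00, 55.00).
removed quarter-circle: A = −¼π·40² = -1256.64, centroid at (16.98, 93.02).
ΣA = 10843.36 mm²
ΣAX̄ = (12100.00)(55.00) + (-1256.64)(16.98) = 644166.67 mm³
ΣAȲ = (12100.00)(55.00) + (-1256.64)(93.02) = 548603.26 mm³
X̄ = 644166.67 / 10843.36 = 59.41 mm
Ȳ = 548603.26 / 10843.36 = 50.59 mm

X̄ = 59.41 mm, Ȳ = 50.59 mm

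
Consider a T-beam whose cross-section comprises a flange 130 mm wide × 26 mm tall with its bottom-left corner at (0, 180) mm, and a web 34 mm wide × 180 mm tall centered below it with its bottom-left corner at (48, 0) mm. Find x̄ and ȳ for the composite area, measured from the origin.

x̄ = 65.00 mm, ȳ = 126.65 mm

web: A = 34 × 180 = 6120.00, centroid at (65.00, 90.00).
flange: A = 130 × 26 = 3380.00, centroid at (65.00, 193.00).
ΣA = 9500.00 mm²
ΣAx̄ = (6120.00)(65.00) + (3380.00)(65.00) = 617500.00 mm³
ΣAȳ = (6120.00)(90.00) + (3380.00)(193.00) = 1203140.00 mm³
x̄ = 617500.00 / 9500.00 = 65.00 mm
ȳ = 1203140.00 / 9500.00 = 126.65 mm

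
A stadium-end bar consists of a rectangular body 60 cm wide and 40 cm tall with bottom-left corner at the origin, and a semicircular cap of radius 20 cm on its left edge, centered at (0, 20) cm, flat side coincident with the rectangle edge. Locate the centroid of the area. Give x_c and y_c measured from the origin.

x_c = 22.01 cm, y_c = 20.00 cm

Part | A | x̄ᵢ | ȳᵢ | A·x̄ᵢ | A·ȳᵢ
rectangular body | 2400.00 | 30.00 | 20.00 | 72000.00 | 48000.00
semicircular end | 628.32 | -8.49 | 20.00 | -5333.33 | 12566.37
Σ | 3028.32 |  |  | 66666.67 | 60566.37
x_c = 66666.67 / 3028.32 = 22.01 cm
y_c = 60566.37 / 3028.32 = 20.00 cm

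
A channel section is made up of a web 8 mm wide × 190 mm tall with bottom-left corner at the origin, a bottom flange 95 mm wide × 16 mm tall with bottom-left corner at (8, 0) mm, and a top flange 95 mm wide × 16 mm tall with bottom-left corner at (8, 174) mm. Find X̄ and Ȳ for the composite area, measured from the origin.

Part | A | x̄ᵢ | ȳᵢ | A·x̄ᵢ | A·ȳᵢ
web | 1520.00 | 4.00 | 95.00 | 6080.00 | 144400.00
bottom flange | 1520.00 | 55.50 | 8.00 | 84360.00 | 12160.00
top flange | 1520.00 | 55.50 | 182.00 | 84360.00 | 276640.00
Σ | 4560.00 |  |  | 174800.00 | 433200.00
X̄ = 174800.00 / 4560.00 = 38.33 mm
Ȳ = 433200.00 / 4560.00 = 95.00 mm

X̄ = 38.33 mm, Ȳ = 95.00 mm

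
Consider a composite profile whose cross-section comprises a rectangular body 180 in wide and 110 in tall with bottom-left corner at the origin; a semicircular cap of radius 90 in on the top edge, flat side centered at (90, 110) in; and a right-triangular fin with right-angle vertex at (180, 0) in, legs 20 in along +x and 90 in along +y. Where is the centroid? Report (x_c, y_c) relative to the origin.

Part | A | x̄ᵢ | ȳᵢ | A·x̄ᵢ | A·ȳᵢ
rectangular body | 19800.00 | 90.00 | 55.00 | 1782000.00 | 1089000.00
semicircular top | 12723.45 | 90.00 | 148.20 | 1145110.52 | 1885579.53
triangular fin | 900.00 | 186.67 | 30.00 | 168000.00 | 27000.00
Σ | 33423.45 |  |  | 3095110.52 | 3001579.53
x_c = 3095110.52 / 33423.45 = 92.60 in
y_c = 3001579.53 / 33423.45 = 89.80 in

x_c = 92.60 in, y_c = 89.80 in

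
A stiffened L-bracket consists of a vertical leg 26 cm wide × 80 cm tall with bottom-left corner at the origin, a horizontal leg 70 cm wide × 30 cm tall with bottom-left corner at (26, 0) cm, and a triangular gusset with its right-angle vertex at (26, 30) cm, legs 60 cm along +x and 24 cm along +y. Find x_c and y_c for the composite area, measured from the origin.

x_c = 38.42 cm, y_c = 28.99 cm

vertical leg: A = 26 × 80 = 2080.00, centroid at (13.00, 40.00).
horizontal leg: A = 70 × 30 = 2100.00, centroid at (61.00, 15.00).
gusset: A = ½·60·24 = 720.00, centroid at (46.00, 38.00).
ΣA = 4900.00 cm²
ΣAx_c = (2080.00)(13.00) + (2100.00)(61.00) + (720.00)(46.00) = 188260.00 cm³
ΣAy_c = (2080.00)(40.00) + (2100.00)(15.00) + (720.00)(38.00) = 142060.00 cm³
x_c = 188260.00 / 4900.00 = 38.42 cm
y_c = 142060.00 / 4900.00 = 28.99 cm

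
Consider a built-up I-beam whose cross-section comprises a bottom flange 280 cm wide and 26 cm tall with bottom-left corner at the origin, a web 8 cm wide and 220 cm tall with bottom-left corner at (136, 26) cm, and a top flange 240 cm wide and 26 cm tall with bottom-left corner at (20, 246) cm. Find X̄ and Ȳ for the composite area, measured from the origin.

bottom flange: A = 280 × 26 = 7280.00, centroid at (140.00, 13.00).
web: A = 8 × 220 = 1760.00, centroid at (140.00, 136.00).
top flange: A = 240 × 26 = 6240.00, centroid at (140.00, 259.00).
ΣA = 15280.00 cm², ΣAX̄ = 2139200.00 cm³, ΣAȲ = 1950160.00 cm³.
X̄ = 2139200.00/15280.00 = 140.00 cm; Ȳ = 1950160.00/15280.00 = 127.63 cm.

X̄ = 140.00 cm, Ȳ = 127.63 cm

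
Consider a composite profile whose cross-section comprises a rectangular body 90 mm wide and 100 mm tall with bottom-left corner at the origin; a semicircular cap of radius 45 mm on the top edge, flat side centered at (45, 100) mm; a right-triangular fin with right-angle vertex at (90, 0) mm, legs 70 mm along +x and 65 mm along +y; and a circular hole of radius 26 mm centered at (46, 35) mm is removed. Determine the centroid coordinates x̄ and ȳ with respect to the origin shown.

rectangular body: A = 90 × 100 = 9000.00, centroid at (45.00, 50.00).
semicircular top: A = ½π·45² = 3180.86, centroid at (45.00, 119.10).
triangular fin: A = ½·70·65 = 2275.00, centroid at (113.33, 21.67).
hole: A = −π·26² = -2123.72, centroid at (46.00, 35.00).
ΣA = 12332.15 mm², ΣAx̄ = 708281.18 mm³, ΣAȳ = 803797.84 mm³.
x̄ = 708281.18/12332.15 = 57.43 mm; ȳ = 803797.84/12332.15 = 65.18 mm.

x̄ = 57.43 mm, ȳ = 65.18 mm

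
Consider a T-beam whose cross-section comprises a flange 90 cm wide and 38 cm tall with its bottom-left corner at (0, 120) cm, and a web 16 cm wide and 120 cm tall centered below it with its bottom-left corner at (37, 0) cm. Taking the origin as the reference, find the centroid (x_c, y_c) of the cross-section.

x_c = 45.00 cm, y_c = 110.60 cm

Part | A | x̄ᵢ | ȳᵢ | A·x̄ᵢ | A·ȳᵢ
web | 1920.00 | 45.00 | 60.00 | 86400.00 | 115200.00
flange | 3420.00 | 45.00 | 139.00 | 153900.00 | 475380.00
Σ | 5340.00 |  |  | 240300.00 | 590580.00
x_c = 240300.00 / 5340.00 = 45.00 cm
y_c = 590580.00 / 5340.00 = 110.60 cm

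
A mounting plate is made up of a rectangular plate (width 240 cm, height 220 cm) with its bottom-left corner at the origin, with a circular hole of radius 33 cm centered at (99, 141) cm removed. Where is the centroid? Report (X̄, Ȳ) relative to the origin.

Part | A | x̄ᵢ | ȳᵢ | A·x̄ᵢ | A·ȳᵢ
plate | 52800.00 | 120.00 | 110.00 | 6336000.00 | 5808000.00
hole | -3421.19 | 99.00 | 141.00 | -338698.25 | -482388.41
Σ | 49378.81 |  |  | 5997301.75 | 5325611.59
X̄ = 5997301.75 / 49378.81 = 121.45 cm
Ȳ = 5325611.59 / 49378.81 = 107.85 cm

X̄ = 121.45 cm, Ȳ = 107.85 cm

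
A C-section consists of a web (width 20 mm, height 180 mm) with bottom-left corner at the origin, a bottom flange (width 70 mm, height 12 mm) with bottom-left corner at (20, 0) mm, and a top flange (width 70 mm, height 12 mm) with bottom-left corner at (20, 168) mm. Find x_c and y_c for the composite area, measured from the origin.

x_c = 24.32 mm, y_c = 90.00 mm

web: A = 20 × 180 = 3600.00, centroid at (10.00, 90.00).
bottom flange: A = 70 × 12 = 840.00, centroid at (55.00, 6.00).
top flange: A = 70 × 12 = 840.00, centroid at (55.00, 174.00).
ΣA = 5280.00 mm²
ΣAx_c = (3600.00)(10.00) + (840.00)(55.00) + (840.00)(55.00) = 128400.00 mm³
ΣAy_c = (3600.00)(90.00) + (840.00)(6.00) + (840.00)(174.00) = 475200.00 mm³
x_c = 128400.00 / 5280.00 = 24.32 mm
y_c = 475200.00 / 5280.00 = 90.00 mm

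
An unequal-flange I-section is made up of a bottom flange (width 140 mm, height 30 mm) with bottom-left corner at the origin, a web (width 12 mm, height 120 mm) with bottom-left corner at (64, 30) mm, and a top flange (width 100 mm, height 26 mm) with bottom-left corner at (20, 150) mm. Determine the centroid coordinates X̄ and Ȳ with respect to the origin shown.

bottom flange: A = 140 × 30 = 4200.00, centroid at (70.00, 15.00).
web: A = 12 × 120 = 1440.00, centroid at (70.00, 90.00).
top flange: A = 100 × 26 = 2600.00, centroid at (70.00, 163.00).
ΣA = 8240.00 mm², ΣAX̄ = 576800.00 mm³, ΣAȲ = 616400.00 mm³.
X̄ = 576800.00/8240.00 = 70.00 mm; Ȳ = 616400.00/8240.00 = 74.81 mm.

X̄ = 70.00 mm, Ȳ = 74.81 mm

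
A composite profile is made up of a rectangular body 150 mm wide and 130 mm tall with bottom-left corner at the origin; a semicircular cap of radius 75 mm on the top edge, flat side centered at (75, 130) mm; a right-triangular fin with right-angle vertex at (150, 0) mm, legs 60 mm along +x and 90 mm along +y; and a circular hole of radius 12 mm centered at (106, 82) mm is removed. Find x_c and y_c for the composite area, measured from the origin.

Part | A | x̄ᵢ | ȳᵢ | A·x̄ᵢ | A·ȳᵢ
rectangular body | 19500.00 | 75.00 | 65.00 | 1462500.00 | 1267500.00
semicircular top | 8835.73 | 75.00 | 161.83 | 662679.70 | 1429894.81
triangular fin | 2700.00 | 170.00 | 30.00 | 459000.00 | 81000.00
hole | -452.39 | 106.00 | 82.00 | -47953.27 | -37095.93
Σ | 30583.34 |  |  | 2536226.43 | 2741298.89
x_c = 2536226.43 / 30583.34 = 82.93 mm
y_c = 2741298.89 / 30583.34 = 89.63 mm

x_c = 82.93 mm, y_c = 89.63 mm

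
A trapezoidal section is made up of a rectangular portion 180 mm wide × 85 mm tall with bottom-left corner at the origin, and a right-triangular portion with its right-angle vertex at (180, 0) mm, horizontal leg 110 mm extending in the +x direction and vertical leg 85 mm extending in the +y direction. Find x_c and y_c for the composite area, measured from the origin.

x_c = 119.65 mm, y_c = 39.18 mm

rectangular portion: A = 180 × 85 = 15300.00, centroid at (90.00, 42.50).
triangular portion: A = ½·110·85 = 4675.00, centroid at (216.67, 28.33).
ΣA = 19975.00 mm²
ΣAx_c = (15300.00)(90.00) + (4675.00)(216.67) = 2389916.67 mm³
ΣAy_c = (15300.00)(42.50) + (4675.00)(28.33) = 782708.33 mm³
x_c = 2389916.67 / 19975.00 = 119.65 mm
y_c = 782708.33 / 19975.00 = 39.18 mm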